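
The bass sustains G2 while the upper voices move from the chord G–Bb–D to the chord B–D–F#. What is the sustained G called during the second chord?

The harmony at that moment is B minor triad (B, D, F#); G2 is not a chord tone.
It is held over (the same pitch as the preceding G2) and then sustained as the same pitch into the next harmony.
Sustained through a change of harmony — a pedal tone.

Pedal tone (pedal point).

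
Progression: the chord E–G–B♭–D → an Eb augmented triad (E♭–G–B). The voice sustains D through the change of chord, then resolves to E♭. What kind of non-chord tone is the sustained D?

The harmony at that moment is E♭ augmented triad (E♭, G, B); D is not a chord tone.
It is held over (the same pitch as the preceding D) and left by step up to E♭.
Held over from the previous chord and resolving up by step — a retardation.

D is a retardation.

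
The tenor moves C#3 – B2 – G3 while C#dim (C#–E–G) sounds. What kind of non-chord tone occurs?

B2 is an escape tone.

The harmony at that moment is C# diminished triad (C#, E, G); B2 is not a chord tone.
It is approached by step down from C#3 and left by leap up to G3.
Step in, leap out — an escape tone.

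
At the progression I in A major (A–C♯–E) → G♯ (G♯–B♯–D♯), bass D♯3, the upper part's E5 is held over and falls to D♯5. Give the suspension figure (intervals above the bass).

At the second chord the bass is D♯3. The suspended E5 lies a ninth above the bass; after resolving down by step to D♯5, the interval above the bass becomes an octave.
Suspension figures are named by those two intervals: 9–8.

9–8 suspension.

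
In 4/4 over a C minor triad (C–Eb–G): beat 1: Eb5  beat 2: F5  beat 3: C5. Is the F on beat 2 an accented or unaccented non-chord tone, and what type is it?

Unaccented escape tone.

The harmony at that moment is C minor triad (C, Eb, G); F5 is not a chord tone.
It is approached by step up from Eb5 and left by leap down to C5.
Step in, leap out — an escape tone.
It falls on a weak beat, so it is unaccented.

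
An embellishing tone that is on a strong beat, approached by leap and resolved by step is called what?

Appoggiatura.

Approach: by leap. Departure: by step. Metric position: strong.
Leap in, step out, in a metrically strong position — an appoggiatura. (It is the mirror image of the escape tone, which steps in and leaps out from a weak position.)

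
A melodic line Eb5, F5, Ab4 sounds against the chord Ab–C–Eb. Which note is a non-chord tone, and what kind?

F5 is an escape tone.

The harmony at that moment is Ab major triad (Ab, C, Eb); F5 is not a chord tone.
It is approached by step up from Eb5 and left by leap down to Ab4.
Step in, leap out — an escape tone.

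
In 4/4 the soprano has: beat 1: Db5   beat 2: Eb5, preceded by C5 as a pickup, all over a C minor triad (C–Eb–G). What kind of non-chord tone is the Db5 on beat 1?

The harmony at that moment is C minor triad (C, Eb, G); Db5 is not a chord tone.
It is approached by step up from C5 and left by step up to Eb5.
Step in, step out in the same direction — a passing tone.

Passing tone.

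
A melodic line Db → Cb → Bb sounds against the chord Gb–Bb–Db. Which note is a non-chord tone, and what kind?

Cb is a passing tone.

The harmony at that moment is Gb major triad (Gb, Bb, Db); Cb is not a chord tone.
It is approached by step down from Db and left by step down to Bb.
Step in, step out in the same direction — a passing tone.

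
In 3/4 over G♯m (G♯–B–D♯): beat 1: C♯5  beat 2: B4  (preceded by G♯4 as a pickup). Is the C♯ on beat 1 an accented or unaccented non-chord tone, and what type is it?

Accented appoggiatura.

The harmony at that moment is G♯ minor triad (G♯, B, D♯); C♯5 is not a chord tone.
It is approached by leap up from G♯4 and left by step down to B4.
Leap in, step out — an appoggiatura.
It falls on the downbeat, so it is accented.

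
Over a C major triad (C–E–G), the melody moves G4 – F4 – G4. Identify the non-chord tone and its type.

F4 is a neighbor tone.

The harmony at that moment is C major triad (C, E, G); F4 is not a chord tone.
It is approached by step down from G4 and left by step up to G4.
Step away and step back to the same note — a neighbor tone (lower neighbor).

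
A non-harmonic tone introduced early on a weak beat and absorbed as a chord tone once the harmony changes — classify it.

Anticipation.

Approach: ahead of the chord change (typically by step), so it is dissonant against the current harmony. Departure: none — the same pitch is restated or held and is a chord tone of the new harmony.
Dissonant first, consonant once the harmony catches up: the note simply arrives early — an anticipation. (The reverse timing, consonant first and dissonant after the change, would be a suspension or retardation.)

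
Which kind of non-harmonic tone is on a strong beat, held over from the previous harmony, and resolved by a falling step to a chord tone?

Approach: by preparation — the pitch is first a chord tone, then held (tied or repeated) while the harmony changes under it. Departure: down by step. Metric position: strong.
A prepared dissonance that resolves downward by step — a suspension. (The same figure resolving upward would be a retardation.)

Suspension.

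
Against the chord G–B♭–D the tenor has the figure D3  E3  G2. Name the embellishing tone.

E3 is an escape tone.

The harmony at that moment is G minor triad (G, B♭, D); E3 is not a chord tone.
It is approached by step up from D3 and left by leap down to G2.
Step in, leap out — an escape tone.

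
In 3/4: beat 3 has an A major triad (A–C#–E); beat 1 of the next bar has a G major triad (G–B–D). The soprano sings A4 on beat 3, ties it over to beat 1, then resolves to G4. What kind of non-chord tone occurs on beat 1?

The harmony at that moment is G major triad (G, B, D); A4 is not a chord tone.
It is held over (the same pitch as the preceding A4) and left by step down to G4.
Held over from the previous chord and resolving down by step — a suspension.

Suspension.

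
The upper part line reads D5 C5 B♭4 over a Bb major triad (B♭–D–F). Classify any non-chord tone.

C5 is a passing tone.

The harmony at that moment is B♭ major triad (B♭, D, F); C5 is not a chord tone.
It is approached by step down from D5 and left by step down to B♭4.
Step in, step out in the same direction — a passing tone.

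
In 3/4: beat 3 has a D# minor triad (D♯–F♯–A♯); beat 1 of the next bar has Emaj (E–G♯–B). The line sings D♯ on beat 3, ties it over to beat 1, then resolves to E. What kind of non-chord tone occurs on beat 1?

Retardation.

The harmony at that moment is E major triad (E, G♯, B); D♯ is not a chord tone.
It is held over (the same pitch as the preceding D♯) and left by step up to E.
Held over from the previous chord and resolving up by step — a retardation.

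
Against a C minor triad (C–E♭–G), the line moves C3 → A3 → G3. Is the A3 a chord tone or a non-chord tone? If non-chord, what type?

Non-chord tone — an appoggiatura.

The harmony at that moment is C minor triad (C, E♭, G); A3 is not a chord tone.
It is approached by leap up from C3 and left by step down to G3.
Leap in, step out — an appoggiatura.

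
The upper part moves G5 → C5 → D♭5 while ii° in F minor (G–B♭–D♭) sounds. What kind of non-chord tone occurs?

C5 is an appoggiatura.

The harmony at that moment is G diminished triad (G, B♭, D♭); C5 is not a chord tone.
It is approached by leap down from G5 and left by step up to D♭5.
Leap in, step out — an appoggiatura.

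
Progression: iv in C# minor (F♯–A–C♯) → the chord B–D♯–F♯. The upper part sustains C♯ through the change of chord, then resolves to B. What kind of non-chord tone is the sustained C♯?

C♯ is a suspension.

The harmony at that moment is B major triad (B, D♯, F♯); C♯ is not a chord tone.
It is held over (the same pitch as the preceding C♯) and left by step down to B.
Held over from the previous chord and resolving down by step — a suspension.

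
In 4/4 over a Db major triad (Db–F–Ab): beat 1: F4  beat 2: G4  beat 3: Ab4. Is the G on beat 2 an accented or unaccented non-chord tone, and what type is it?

The harmony at that moment is Db major triad (Db, F, Ab); G4 is not a chord tone.
It is approached by step up from F4 and left by step up to Ab4.
Step in, step out in the same direction — a passing tone.
It falls on a weak beat, so it is unaccented.

Unaccented passing tone.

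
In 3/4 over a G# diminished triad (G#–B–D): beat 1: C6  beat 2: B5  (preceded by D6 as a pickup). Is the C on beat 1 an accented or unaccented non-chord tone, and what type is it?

The harmony at that moment is G# diminished triad (G#, B, D); C6 is not a chord tone.
It is approached by step down from D6 and left by step down to B5.
Step in, step out in the same direction — a passing tone.
It falls on the downbeat, so it is accented.

Accented passing tone.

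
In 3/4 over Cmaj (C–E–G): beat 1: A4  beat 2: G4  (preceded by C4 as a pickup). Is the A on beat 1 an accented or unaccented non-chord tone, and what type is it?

Accented appoggiatura.

The harmony at that moment is C major triad (C, E, G); A4 is not a chord tone.
It is approached by leap up from C4 and left by step down to G4.
Leap in, step out — an appoggiatura.
It falls on the downbeat, so it is accented.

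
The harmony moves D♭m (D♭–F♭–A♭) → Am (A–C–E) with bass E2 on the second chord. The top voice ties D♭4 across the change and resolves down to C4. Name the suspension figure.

At the second chord the bass is E2. The suspended D♭4 lies a seventh above the bass; after resolving down by step to C4, the interval above the bass becomes a sixth.
Suspension figures are named by those two intervals: 7–6.

7–6 suspension.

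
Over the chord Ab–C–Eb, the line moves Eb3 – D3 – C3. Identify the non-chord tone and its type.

The harmony at that moment is Ab major triad (Ab, C, Eb); D3 is not a chord tone.
It is approached by step down from Eb3 and left by step down to C3.
Step in, step out in the same direction — a passing tone.

D3 is a passing tone.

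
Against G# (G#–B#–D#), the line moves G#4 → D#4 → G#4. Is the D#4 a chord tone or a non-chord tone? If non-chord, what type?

Chord tone (the fifth of G# major triad).

G# major triad contains G#, B#, D#; D# is the fifth, so it is a chord tone.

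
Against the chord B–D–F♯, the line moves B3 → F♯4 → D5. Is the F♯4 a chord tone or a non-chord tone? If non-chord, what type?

Chord tone (the fifth of B minor triad).

B minor triad contains B, D, F♯; F♯ is the fifth, so it is a chord tone.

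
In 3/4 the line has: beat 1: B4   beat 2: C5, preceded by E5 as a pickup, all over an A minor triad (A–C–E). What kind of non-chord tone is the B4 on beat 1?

The harmony at that moment is A minor triad (A, C, E); B4 is not a chord tone.
It is approached by leap down from E5 and left by step up to C5.
Leap in, step out, metrically accented — an appoggiatura.

Appoggiatura.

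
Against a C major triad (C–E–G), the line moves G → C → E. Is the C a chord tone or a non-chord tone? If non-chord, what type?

C major triad contains C, E, G; C is the root, so it is a chord tone.

Chord tone (the root of C major triad).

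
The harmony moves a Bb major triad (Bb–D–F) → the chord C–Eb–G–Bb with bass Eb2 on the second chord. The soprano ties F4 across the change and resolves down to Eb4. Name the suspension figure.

9–8 suspension.

At the second chord the bass is Eb2. The suspended F4 lies a ninth above the bass; after resolving down by step to Eb4, the interval above the bass becomes an octave.
Suspension figures are named by those two intervals: 9–8.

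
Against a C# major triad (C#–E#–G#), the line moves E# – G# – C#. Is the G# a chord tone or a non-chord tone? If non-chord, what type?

C# major triad contains C#, E#, G#; G# is the fifth, so it is a chord tone.

Chord tone (the fifth of C# major triad).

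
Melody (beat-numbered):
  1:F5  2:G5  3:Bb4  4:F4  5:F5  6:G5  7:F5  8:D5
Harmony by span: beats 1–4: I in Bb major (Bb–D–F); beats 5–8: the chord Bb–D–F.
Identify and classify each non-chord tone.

The harmony at that moment is Bb major triad (Bb, D, F); G5 is not a chord tone.
It is approached by step up from F5 and left by leap down to Bb4.
Step in, leap out — an escape tone.
The harmony at that moment is Bb major triad (Bb, D, F); G5 is not a chord tone.
It is approached by step up from F5 and left by step down to F5.
Step away and step back to the same note — a neighbor tone (upper neighbor).

G5 (beat 2) — escape tone; G5 (beat 6) — neighbor tone.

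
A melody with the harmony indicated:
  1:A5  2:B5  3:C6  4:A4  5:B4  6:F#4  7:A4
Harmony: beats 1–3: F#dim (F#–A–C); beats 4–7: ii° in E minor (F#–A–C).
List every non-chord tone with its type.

B5 (beat 2) — passing tone; B4 (beat 5) — escape tone.

The harmony at that moment is F# diminished triad (F#, A, C); B5 is not a chord tone.
It is approached by step up from A5 and left by step up to C6.
Step in, step out in the same direction — a passing tone.
The harmony at that moment is F# diminished triad (F#, A, C); B4 is not a chord tone.
It is approached by step up from A4 and left by leap down to F#4.
Step in, leap out — an escape tone.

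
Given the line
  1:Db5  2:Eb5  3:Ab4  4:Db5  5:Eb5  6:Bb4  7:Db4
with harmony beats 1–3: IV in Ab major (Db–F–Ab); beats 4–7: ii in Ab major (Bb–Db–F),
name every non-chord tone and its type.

The harmony at that moment is Db major triad (Db, F, Ab); Eb5 is not a chord tone.
It is approached by step up from Db5 and left by leap down to Ab4.
Step in, leap out — an escape tone.
The harmony at that moment is Bb minor triad (Bb, Db, F); Eb5 is not a chord tone.
It is approached by step up from Db5 and left by leap down to Bb4.
Step in, leap out — an escape tone.

Eb5 (beat 2) — escape tone; Eb5 (beat 5) — escape tone.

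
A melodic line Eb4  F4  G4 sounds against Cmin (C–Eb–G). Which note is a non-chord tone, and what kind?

The harmony at that moment is C minor triad (C, Eb, G); F4 is not a chord tone.
It is approached by step up from Eb4 and left by step up to G4.
Step in, step out in the same direction — a passing tone.

F4 is a passing tone.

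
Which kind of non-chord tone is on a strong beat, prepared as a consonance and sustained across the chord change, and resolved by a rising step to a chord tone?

Retardation.

Approach: by preparation — the pitch is first a chord tone, then held (tied or repeated) while the harmony changes under it. Departure: up by step. Metric position: strong.
A prepared dissonance that resolves upward by step — a retardation. (The same figure resolving downward would be a suspension.)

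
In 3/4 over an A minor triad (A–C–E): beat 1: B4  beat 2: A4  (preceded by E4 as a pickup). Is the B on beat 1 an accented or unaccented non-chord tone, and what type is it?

Accented appoggiatura.

The harmony at that moment is A minor triad (A, C, E); B4 is not a chord tone.
It is approached by leap up from E4 and left by step down to A4.
Leap in, step out — an appoggiatura.
It falls on the downbeat, so it is accented.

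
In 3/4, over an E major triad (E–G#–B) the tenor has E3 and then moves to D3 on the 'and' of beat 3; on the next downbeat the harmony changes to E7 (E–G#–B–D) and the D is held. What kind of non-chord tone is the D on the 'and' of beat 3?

Anticipation.

The harmony at that moment is E major triad (E, G#, B); D3 is not a chord tone.
It is approached by step down from E3 and then sustained as the same pitch into the next harmony.
Arriving early and becoming a chord tone when the harmony changes — an anticipation.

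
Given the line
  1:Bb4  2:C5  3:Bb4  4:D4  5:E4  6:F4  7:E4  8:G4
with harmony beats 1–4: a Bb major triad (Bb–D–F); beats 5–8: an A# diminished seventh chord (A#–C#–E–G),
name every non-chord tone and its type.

The harmony at that moment is Bb major triad (Bb, D, F); C5 is not a chord tone.
It is approached by step up from Bb4 and left by step down to Bb4.
Step away and step back to the same note — a neighbor tone (upper neighbor).
The harmony at that moment is A# diminished seventh chord (A#, C#, E, G); F4 is not a chord tone.
It is approached by step up from E4 and left by step down to E4.
Step away and step back to the same note — a neighbor tone (upper neighbor).

C5 (beat 2) — neighbor tone; F4 (beat 6) — neighbor tone.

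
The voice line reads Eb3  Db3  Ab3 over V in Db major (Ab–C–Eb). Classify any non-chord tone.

The harmony at that moment is Ab major triad (Ab, C, Eb); Db3 is not a chord tone.
It is approached by step down from Eb3 and left by leap up to Ab3.
Step in, leap out — an escape tone.

Db3 is an escape tone.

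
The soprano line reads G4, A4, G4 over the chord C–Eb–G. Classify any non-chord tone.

A4 is a neighbor tone.

The harmony at that moment is C minor triad (C, Eb, G); A4 is not a chord tone.
It is approached by step up from G4 and left by step down to G4.
Step away and step back to the same note — a neighbor tone (upper neighbor).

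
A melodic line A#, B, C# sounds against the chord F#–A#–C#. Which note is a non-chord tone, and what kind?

B is a passing tone.

The harmony at that moment is F# major triad (F#, A#, C#); B is not a chord tone.
It is approached by step up from A# and left by step up to C#.
Step in, step out in the same direction — a passing tone.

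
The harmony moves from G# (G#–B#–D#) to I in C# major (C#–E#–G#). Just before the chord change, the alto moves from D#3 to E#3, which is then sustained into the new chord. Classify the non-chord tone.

The harmony at that moment is G# major triad (G#, B#, D#); E#3 is not a chord tone.
It is approached by step up from D#3 and then sustained as the same pitch into the next harmony.
Arriving early and becoming a chord tone when the harmony changes — an anticipation.

E#3 is an anticipation.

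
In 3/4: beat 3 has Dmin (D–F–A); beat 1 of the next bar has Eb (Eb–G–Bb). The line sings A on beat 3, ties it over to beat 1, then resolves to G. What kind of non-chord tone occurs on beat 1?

The harmony at that moment is Eb major triad (Eb, G, Bb); A is not a chord tone.
It is held over (the same pitch as the preceding A) and left by step down to G.
Held over from the previous chord and resolving down by step — a suspension.

Suspension.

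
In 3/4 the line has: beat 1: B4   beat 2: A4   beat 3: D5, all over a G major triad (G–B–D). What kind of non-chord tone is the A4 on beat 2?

The harmony at that moment is G major triad (G, B, D); A4 is not a chord tone.
It is approached by step down from B4 and left by leap up to D5.
Step in, leap out, on a weak beat — an escape tone.

Escape tone.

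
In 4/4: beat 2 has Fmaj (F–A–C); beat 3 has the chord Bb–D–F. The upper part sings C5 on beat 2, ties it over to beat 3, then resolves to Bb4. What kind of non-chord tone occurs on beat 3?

Suspension.

The harmony at that moment is Bb major triad (Bb, D, F); C5 is not a chord tone.
It is held over (the same pitch as the preceding C5) and left by step down to Bb4.
Held over from the previous chord and resolving down by step — a suspension.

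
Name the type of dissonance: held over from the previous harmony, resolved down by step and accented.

Suspension.

Approach: by preparation — the pitch is first a chord tone, then held (tied or repeated) while the harmony changes under it. Departure: down by step. Metric position: strong.
A prepared dissonance that resolves downward by step — a suspension. (The same figure resolving upward would be a retardation.)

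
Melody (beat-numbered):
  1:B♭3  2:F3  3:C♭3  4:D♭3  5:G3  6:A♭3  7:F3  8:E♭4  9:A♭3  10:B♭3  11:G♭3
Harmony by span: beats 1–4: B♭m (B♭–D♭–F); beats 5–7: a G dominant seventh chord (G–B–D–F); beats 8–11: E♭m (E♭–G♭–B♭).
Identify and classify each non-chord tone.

C♭3 (beat 3) — appoggiatura; A♭3 (beat 6) — escape tone; A♭3 (beat 9) — appoggiatura.

The harmony at that moment is B♭ minor triad (B♭, D♭, F); C♭3 is not a chord tone.
It is approached by leap down from F3 and left by step up to D♭3.
Leap in, step out — an appoggiatura.
The harmony at that moment is G dominant seventh chord (G, B, D, F); A♭3 is not a chord tone.
It is approached by step up from G3 and left by leap down to F3.
Step in, leap out — an escape tone.
The harmony at that moment is E♭ minor triad (E♭, G♭, B♭); A♭3 is not a chord tone.
It is approached by leap down from E♭4 and left by step up to B♭3.
Leap in, step out — an appoggiatura.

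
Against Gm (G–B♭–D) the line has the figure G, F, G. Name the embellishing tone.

The harmony at that moment is G minor triad (G, B♭, D); F is not a chord tone.
It is approached by step down from G and left by step up to G.
Step away and step back to the same note — a neighbor tone (lower neighbor).

F is a neighbor tone.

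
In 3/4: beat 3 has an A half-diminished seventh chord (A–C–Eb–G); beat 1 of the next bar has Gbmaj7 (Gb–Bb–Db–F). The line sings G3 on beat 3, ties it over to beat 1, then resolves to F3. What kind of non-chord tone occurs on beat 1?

The harmony at that moment is Gb major seventh chord (Gb, Bb, Db, F); G3 is not a chord tone.
It is held over (the same pitch as the preceding G3) and left by step down to F3.
Held over from the previous chord and resolving down by step — a suspension.

Suspension.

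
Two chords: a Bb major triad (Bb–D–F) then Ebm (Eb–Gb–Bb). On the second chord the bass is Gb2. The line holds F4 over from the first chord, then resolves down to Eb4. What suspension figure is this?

At the second chord the bass is Gb2. The suspended F4 lies a seventh above the bass; after resolving down by step to Eb4, the interval above the bass becomes a sixth.
Suspension figures are named by those two intervals: 7–6.

7–6 suspension.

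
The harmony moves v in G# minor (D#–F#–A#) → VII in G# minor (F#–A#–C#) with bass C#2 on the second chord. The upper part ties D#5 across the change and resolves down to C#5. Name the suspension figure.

9–8 suspension.

At the second chord the bass is C#2. The suspended D#5 lies a ninth above the bass; after resolving down by step to C#5, the interval above the bass becomes an octave.
Suspension figures are named by those two intervals: 9–8.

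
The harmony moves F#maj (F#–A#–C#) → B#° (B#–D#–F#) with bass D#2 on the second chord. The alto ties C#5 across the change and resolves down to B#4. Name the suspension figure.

At the second chord the bass is D#2. The suspended C#5 lies a seventh above the bass; after resolving down by step to B#4, the interval above the bass becomes a sixth.
Suspension figures are named by those two intervals: 7–6.

7–6 suspension.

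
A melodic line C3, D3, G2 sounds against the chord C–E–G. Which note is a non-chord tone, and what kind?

D3 is an escape tone.

The harmony at that moment is C major triad (C, E, G); D3 is not a chord tone.
It is approached by step up from C3 and left by leap down to G2.
Step in, leap out — an escape tone.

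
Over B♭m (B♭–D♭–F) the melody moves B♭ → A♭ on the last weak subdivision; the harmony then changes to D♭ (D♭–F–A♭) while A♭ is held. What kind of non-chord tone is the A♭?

The harmony at that moment is B♭ minor triad (B♭, D♭, F); A♭ is not a chord tone.
It is approached by step down from B♭ and then sustained as the same pitch into the next harmony.
Arriving early and becoming a chord tone when the harmony changes — an anticipation.

A♭ is an anticipation.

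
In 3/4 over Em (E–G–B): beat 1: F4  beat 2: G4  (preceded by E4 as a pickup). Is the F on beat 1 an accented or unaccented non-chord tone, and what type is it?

Accented passing tone.

The harmony at that moment is E minor triad (E, G, B); F4 is not a chord tone.
It is approached by step up from E4 and left by step up to G4.
Step in, step out in the same direction — a passing tone.
It falls on the downbeat, so it is accented.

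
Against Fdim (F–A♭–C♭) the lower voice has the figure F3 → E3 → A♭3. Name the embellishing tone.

E3 is an escape tone.

The harmony at that moment is F diminished triad (F, A♭, C♭); E3 is not a chord tone.
It is approached by step down from F3 and left by leap up to A♭3.
Step in, leap out — an escape tone.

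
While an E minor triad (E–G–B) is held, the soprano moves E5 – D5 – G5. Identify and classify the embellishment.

D5 is an escape tone.

The harmony at that moment is E minor triad (E, G, B); D5 is not a chord tone.
It is approached by step down from E5 and left by leap up to G5.
Step in, leap out — an escape tone.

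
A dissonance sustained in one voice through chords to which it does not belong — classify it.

Pedal tone.

Approach: none. Departure: none — a single pitch is sustained while the chords change around it, passing through harmonies that do not contain it.
No melodic motion at all; the dissonance is created entirely by the moving harmonies against the stationary note — a pedal tone (pedal point).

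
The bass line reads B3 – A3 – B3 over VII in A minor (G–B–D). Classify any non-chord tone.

The harmony at that moment is G major triad (G, B, D); A3 is not a chord tone.
It is approached by step down from B3 and left by step up to B3.
Step away and step back to the same note — a neighbor tone (lower neighbor).

A3 is a neighbor tone.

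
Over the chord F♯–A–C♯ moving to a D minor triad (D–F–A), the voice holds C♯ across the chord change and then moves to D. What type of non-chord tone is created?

C♯ is a retardation.

The harmony at that moment is D minor triad (D, F, A); C♯ is not a chord tone.
It is held over (the same pitch as the preceding C♯) and left by step up to D.
Held over from the previous chord and resolving up by step — a retardation.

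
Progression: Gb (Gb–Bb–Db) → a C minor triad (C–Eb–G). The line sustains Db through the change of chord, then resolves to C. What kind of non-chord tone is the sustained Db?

Db is a suspension.

The harmony at that moment is C minor triad (C, Eb, G); Db is not a chord tone.
It is held over (the same pitch as the preceding Db) and left by step down to C.
Held over from the previous chord and resolving down by step — a suspension.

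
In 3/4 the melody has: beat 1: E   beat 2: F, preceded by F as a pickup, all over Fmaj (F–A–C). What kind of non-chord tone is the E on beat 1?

The harmony at that moment is F major triad (F, A, C); E is not a chord tone.
It is approached by step down from F and left by step up to F.
Step away and step back to the same note — a neighbor tone (lower neighbor).

Lower neighbor tone.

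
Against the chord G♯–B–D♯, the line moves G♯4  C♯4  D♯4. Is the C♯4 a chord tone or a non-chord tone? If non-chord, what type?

Non-chord tone — an appoggiatura.

The harmony at that moment is G♯ minor triad (G♯, B, D♯); C♯4 is not a chord tone.
It is approached by leap down from G♯4 and left by step up to D♯4.
Leap in, step out — an appoggiatura.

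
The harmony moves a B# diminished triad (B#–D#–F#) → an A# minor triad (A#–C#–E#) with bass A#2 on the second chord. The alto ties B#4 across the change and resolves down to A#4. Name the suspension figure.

9–8 suspension.

At the second chord the bass is A#2. The suspended B#4 lies a ninth above the bass; after resolving down by step to A#4, the interval above the bass becomes an octave.
Suspension figures are named by those two intervals: 9–8.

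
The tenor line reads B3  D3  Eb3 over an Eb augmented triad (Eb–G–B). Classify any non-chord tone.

D3 is an appoggiatura.

The harmony at that moment is Eb augmented triad (Eb, G, B); D3 is not a chord tone.
It is approached by leap down from B3 and left by step up to Eb3.
Leap in, step out — an appoggiatura.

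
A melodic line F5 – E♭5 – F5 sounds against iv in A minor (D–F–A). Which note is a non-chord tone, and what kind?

E♭5 is a neighbor tone.

The harmony at that moment is D minor triad (D, F, A); E♭5 is not a chord tone.
It is approached by step down from F5 and left by step up to F5.
Step away and step back to the same note — a neighbor tone (lower neighbor).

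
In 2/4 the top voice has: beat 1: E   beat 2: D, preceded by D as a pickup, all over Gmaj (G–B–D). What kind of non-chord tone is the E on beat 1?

Upper neighbor tone.

The harmony at that moment is G major triad (G, B, D); E is not a chord tone.
It is approached by step up from D and left by step down to D.
Step away and step back to the same note — a neighbor tone (upper neighbor).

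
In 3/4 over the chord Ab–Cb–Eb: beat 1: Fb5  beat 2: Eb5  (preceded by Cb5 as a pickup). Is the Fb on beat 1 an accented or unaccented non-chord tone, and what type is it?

Accented appoggiatura.

The harmony at that moment is Ab minor triad (Ab, Cb, Eb); Fb5 is not a chord tone.
It is approached by leap up from Cb5 and left by step down to Eb5.
Leap in, step out — an appoggiatura.
It falls on the downbeat, so it is accented.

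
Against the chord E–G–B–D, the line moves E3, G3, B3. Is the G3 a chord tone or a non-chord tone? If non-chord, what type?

E minor seventh chord contains E, G, B, D; G is the third, so it is a chord tone.

Chord tone (the third of E minor seventh chord).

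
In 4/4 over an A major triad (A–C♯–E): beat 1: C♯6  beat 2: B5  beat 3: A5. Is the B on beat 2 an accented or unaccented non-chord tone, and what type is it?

The harmony at that moment is A major triad (A, C♯, E); B5 is not a chord tone.
It is approached by step down from C♯6 and left by step down to A5.
Step in, step out in the same direction — a passing tone.
It falls on a weak beat, so it is unaccented.

Unaccented passing tone.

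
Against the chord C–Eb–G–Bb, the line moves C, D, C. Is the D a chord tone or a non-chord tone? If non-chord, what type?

Non-chord tone — a neighbor tone.

The harmony at that moment is C minor seventh chord (C, Eb, G, Bb); D is not a chord tone.
It is approached by step up from C and left by step down to C.
Step away and step back to the same note — a neighbor tone (upper neighbor).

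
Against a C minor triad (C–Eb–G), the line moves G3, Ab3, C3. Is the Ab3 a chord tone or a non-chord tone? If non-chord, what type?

Non-chord tone — an escape tone.

The harmony at that moment is C minor triad (C, Eb, G); Ab3 is not a chord tone.
It is approached by step up from G3 and left by leap down to C3.
Step in, leap out — an escape tone.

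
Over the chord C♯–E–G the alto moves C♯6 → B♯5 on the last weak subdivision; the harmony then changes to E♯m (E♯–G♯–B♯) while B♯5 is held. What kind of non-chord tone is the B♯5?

B♯5 is an anticipation.

The harmony at that moment is C♯ diminished triad (C♯, E, G); B♯5 is not a chord tone.
It is approached by step down from C♯6 and then sustained as the same pitch into the next harmony.
Arriving early and becoming a chord tone when the harmony changes — an anticipation.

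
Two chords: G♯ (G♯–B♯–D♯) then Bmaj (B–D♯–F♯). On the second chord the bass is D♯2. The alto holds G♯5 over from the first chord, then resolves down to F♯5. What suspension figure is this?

At the second chord the bass is D♯2. The suspended G♯5 lies a fourth above the bass; after resolving down by step to F♯5, the interval above the bass becomes a third.
Suspension figures are named by those two intervals: 4–3.

4–3 suspension.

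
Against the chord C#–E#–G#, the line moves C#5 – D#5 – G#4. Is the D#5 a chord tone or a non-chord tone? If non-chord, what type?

Non-chord tone — an escape tone.

The harmony at that moment is C# major triad (C#, E#, G#); D#5 is not a chord tone.
It is approached by step up from C#5 and left by leap down to G#4.
Step in, leap out — an escape tone.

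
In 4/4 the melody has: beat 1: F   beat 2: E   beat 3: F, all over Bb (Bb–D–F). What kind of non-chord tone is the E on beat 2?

The harmony at that moment is Bb major triad (Bb, D, F); E is not a chord tone.
It is approached by step down from F and left by step up to F.
Step away and step back to the same note — a neighbor tone (lower neighbor).

Lower neighbor tone.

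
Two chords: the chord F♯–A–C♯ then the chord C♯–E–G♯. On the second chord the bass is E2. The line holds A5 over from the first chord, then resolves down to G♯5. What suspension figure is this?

At the second chord the bass is E2. The suspended A5 lies a fourth above the bass; after resolving down by step to G♯5, the interval above the bass becomes a third.
Suspension figures are named by those two intervals: 4–3.

4–3 suspension.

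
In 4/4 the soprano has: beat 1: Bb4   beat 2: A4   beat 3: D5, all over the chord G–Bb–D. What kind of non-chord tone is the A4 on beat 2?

The harmony at that moment is G minor triad (G, Bb, D); A4 is not a chord tone.
It is approached by step down from Bb4 and left by leap up to D5.
Step in, leap out, on a weak beat — an escape tone.

Escape tone.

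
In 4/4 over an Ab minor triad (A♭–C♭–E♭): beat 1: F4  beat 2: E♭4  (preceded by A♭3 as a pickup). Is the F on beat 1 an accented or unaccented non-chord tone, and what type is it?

The harmony at that moment is A♭ minor triad (A♭, C♭, E♭); F4 is not a chord tone.
It is approached by leap up from A♭3 and left by step down to E♭4.
Leap in, step out — an appoggiatura.
It falls on the downbeat, so it is accented.

Accented appoggiatura.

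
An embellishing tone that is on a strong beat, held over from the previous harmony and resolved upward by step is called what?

Retardation.

Approach: by preparation — the pitch is first a chord tone, then held (tied or repeated) while the harmony changes under it. Departure: up by step. Metric position: strong.
A prepared dissonance that resolves upward by step — a retardation. (The same figure resolving downward would be a suspension.)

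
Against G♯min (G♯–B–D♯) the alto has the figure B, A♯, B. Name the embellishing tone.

A♯ is a neighbor tone.

The harmony at that moment is G♯ minor triad (G♯, B, D♯); A♯ is not a chord tone.
It is approached by step down from B and left by step up to B.
Step away and step back to the same note — a neighbor tone (lower neighbor).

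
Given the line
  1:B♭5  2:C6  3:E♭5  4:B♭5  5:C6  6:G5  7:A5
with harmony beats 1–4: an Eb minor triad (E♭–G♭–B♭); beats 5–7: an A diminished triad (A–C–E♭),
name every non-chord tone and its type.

The harmony at that moment is E♭ minor triad (E♭, G♭, B♭); C6 is not a chord tone.
It is approached by step up from B♭5 and left by leap down to E♭5.
Step in, leap out — an escape tone.
The harmony at that moment is A diminished triad (A, C, E♭); G5 is not a chord tone.
It is approached by leap down from C6 and left by step up to A5.
Leap in, step out — an appoggiatura.

C6 (beat 2) — escape tone; G5 (beat 6) — appoggiatura.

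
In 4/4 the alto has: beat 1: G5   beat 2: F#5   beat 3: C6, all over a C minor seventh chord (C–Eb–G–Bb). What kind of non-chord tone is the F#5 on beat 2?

Escape tone.

The harmony at that moment is C minor seventh chord (C, Eb, G, Bb); F#5 is not a chord tone.
It is approached by step down from G5 and left by leap up to C6.
Step in, leap out, on a weak beat — an escape tone.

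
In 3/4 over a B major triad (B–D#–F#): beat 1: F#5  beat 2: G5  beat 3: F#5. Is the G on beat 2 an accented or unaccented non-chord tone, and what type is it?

The harmony at that moment is B major triad (B, D#, F#); G5 is not a chord tone.
It is approached by step up from F#5 and left by step down to F#5.
Step away and step back to the same note — a neighbor tone (upper neighbor).
It falls on a weak beat, so it is unaccented.

Unaccented neighbor tone.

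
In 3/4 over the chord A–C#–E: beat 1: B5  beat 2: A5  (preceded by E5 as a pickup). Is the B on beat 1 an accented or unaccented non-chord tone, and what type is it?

Accented appoggiatura.

The harmony at that moment is A major triad (A, C#, E); B5 is not a chord tone.
It is approached by leap up from E5 and left by step down to A5.
Leap in, step out — an appoggiatura.
It falls on the downbeat, so it is accented.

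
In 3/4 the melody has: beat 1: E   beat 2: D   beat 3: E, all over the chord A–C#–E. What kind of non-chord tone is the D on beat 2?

The harmony at that moment is A major triad (A, C#, E); D is not a chord tone.
It is approached by step down from E and left by step up to E.
Step away and step back to the same note — a neighbor tone (lower neighbor).

Lower neighbor tone.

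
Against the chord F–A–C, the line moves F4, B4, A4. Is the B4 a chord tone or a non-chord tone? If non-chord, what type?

The harmony at that moment is F major triad (F, A, C); B4 is not a chord tone.
It is approached by leap up from F4 and left by step down to A4.
Leap in, step out — an appoggiatura.

Non-chord tone — an appoggiatura.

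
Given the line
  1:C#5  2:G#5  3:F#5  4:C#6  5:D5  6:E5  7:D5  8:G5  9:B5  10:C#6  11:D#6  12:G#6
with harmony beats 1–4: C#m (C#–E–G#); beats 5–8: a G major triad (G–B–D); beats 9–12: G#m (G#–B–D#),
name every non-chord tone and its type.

The harmony at that moment is C# minor triad (C#, E, G#); F#5 is not a chord tone.
It is approached by step down from G#5 and left by leap up to C#6.
Step in, leap out — an escape tone.
The harmony at that moment is G major triad (G, B, D); E5 is not a chord tone.
It is approached by step up from D5 and left by step down to D5.
Step away and step back to the same note — a neighbor tone (upper neighbor).
The harmony at that moment is G# minor triad (G#, B, D#); C#6 is not a chord tone.
It is approached by step up from B5 and left by step up to D#6.
Step in, step out in the same direction — a passing tone.

F#5 (beat 3) — escape tone; E5 (beat 6) — neighbor tone; C#6 (beat 10) — passing tone.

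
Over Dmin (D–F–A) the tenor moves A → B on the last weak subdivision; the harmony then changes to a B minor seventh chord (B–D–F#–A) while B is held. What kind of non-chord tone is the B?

B is an anticipation.

The harmony at that moment is D minor triad (D, F, A); B is not a chord tone.
It is approached by step up from A and then sustained as the same pitch into the next harmony.
Arriving early and becoming a chord tone when the harmony changes — an anticipation.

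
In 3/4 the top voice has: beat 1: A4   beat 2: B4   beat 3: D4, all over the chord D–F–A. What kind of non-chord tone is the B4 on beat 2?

The harmony at that moment is D minor triad (D, F, A); B4 is not a chord tone.
It is approached by step up from A4 and left by leap down to D4.
Step in, leap out, on a weak beat — an escape tone.

Escape tone.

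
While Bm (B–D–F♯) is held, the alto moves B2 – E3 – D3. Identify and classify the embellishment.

The harmony at that moment is B minor triad (B, D, F♯); E3 is not a chord tone.
It is approached by leap up from B2 and left by step down to D3.
Leap in, step out — an appoggiatura.

E3 is an appoggiatura.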